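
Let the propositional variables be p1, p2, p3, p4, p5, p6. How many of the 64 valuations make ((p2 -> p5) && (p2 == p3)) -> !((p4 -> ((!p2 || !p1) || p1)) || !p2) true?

Initial set: {(((p2 -> p5) && (p2 == p3)) -> !((p4 -> ((!p2 || !p1) || p1)) || !p2))}.
(((p2 -> p5) && (p2 == p3)) -> !((p4 -> ((!p2 || !p1) || p1)) || !p2)): β-rule — branch into !((p2 -> p5) && (p2 == p3))  //  !((p4 -> ((!p2 || !p1) || p1)) || !p2).
  branch 1 (add !((p2 -> p5) && (p2 == p3))):
    !((p2 -> p5) && (p2 == p3)): β-rule — branch into !(p2 -> p5)  //  !(p2 == p3).
      branch 1.1 (add !(p2 -> p5)):
        !(p2 -> p5): α-rule — add p2, !p5.
        ○ open, literals {p2=true, p5=false}.
      branch 1.2 (add !(p2 == p3)):
        !(p2 == p3): β-rule — branch into p2, !p3  //  !p2, p3.
          branch 1.2.1 (add p2, !p3):
            ○ open, literals {p2=true, p3=false}.
          branch 1.2.2 (add !p2, p3):
            ○ open, literals {p2=false, p3=true}.
  branch 2 (add !((p4 -> ((!p2 || !p1) || p1)) || !p2)):
    !((p4 -> ((!p2 || !p1) || p1)) || !p2): α-rule — add !(p4 -> ((!p2 || !p1) || p1)), !!p2.
    !(p4 -> ((!p2 || !p1) || p1)): α-rule — add p4, !((!p2 || !p1) || p1).
    !((!p2 || !p1) || p1): α-rule — add !(!p2 || !p1), !p1.
    !(!p2 || !p1): α-rule — add !!p2, !!p1.
    × closes — contains both p1 and !p1.
1 branch closed, 3 open.
Each open branch fixes some atoms; the unmentioned ones are free. Counting distinct full assignments: branch {p2=true, p5=false} (p1, p3, p4, p6) contributes 16 new; branch {p2=true, p3=false} (p1, p4, p5, p6) contributes 8 new; branch {p2=false, p3=true} (p1, p4, p5, p6) contributes 16 new. Total: 40.

40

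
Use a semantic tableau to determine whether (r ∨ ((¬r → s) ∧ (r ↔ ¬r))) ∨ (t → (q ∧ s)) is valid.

Not valid

Assume the negation and expand:
Initial set: {F ((r ∨ ((¬r → s) ∧ (r ↔ ¬r))) ∨ (t → (q ∧ s)))}.
F ((r ∨ ((¬r → s) ∧ (r ↔ ¬r))) ∨ (t → (q ∧ s))): α-rule — add F (r ∨ ((¬r → s) ∧ (r ↔ ¬r))), F (t → (q ∧ s)).
F (r ∨ ((¬r → s) ∧ (r ↔ ¬r))): α-rule — add F r, F ((¬r → s) ∧ (r ↔ ¬r)).
F (t → (q ∧ s)): α-rule — add T t, F (q ∧ s).
F ((¬r → s) ∧ (r ↔ ¬r)): β-rule — branch into F (¬r → s)  //  F (r ↔ ¬r).
  branch 1 (add F (¬r → s)):
    F (¬r → s): α-rule — add T ¬r, F s.
    F (q ∧ s): β-rule — branch into F q  //  F s.
      branch 1.1 (add F q):
        ○ open, literals {q=0, r=0, s=0, t=1}.
      branch 1.2 (add F s):
        ○ open, literals {r=0, s=0, t=1}.
  branch 2 (add F (r ↔ ¬r)):
    F (q ∧ s): β-rule — branch into F q  //  F s.
      branch 2.1 (add F q):
        F (r ↔ ¬r): β-rule — branch into T r, F ¬r  //  F r, T ¬r.
          branch 2.1.1 (add T r, F ¬r):
            × closes — contains both r and ¬r.
          branch 2.1.2 (add F r, T ¬r):
            ○ open, literals {q=0, r=0, t=1}.
      branch 2.2 (add F s):
        F (r ↔ ¬r): β-rule — branch into T r, F ¬r  //  F r, T ¬r.
          branch 2.2.1 (add T r, F ¬r):
            × closes — contains both r and ¬r.
          branch 2.2.2 (add F r, T ¬r):
            ○ open, literals {r=0, s=0, t=1}.
2 branches closed, 4 open.
An open branch gives a countermodel: q=0, r=0, s=0, t=1 (unmentioned atoms arbitrary); under it the original formula is false.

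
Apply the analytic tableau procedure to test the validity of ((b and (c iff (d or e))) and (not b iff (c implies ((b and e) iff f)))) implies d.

Not valid

Assume the negation and expand:
Initial set: {F (((b and (c iff (d or e))) and (not b iff (c implies ((b and e) iff f)))) implies d)}.
F (((b and (c iff (d or e))) and (not b iff (c implies ((b and e) iff f)))) implies d): α-rule — add T ((b and (c iff (d or e))) and (not b iff (c implies ((b and e) iff f)))), F d.
T ((b and (c iff (d or e))) and (not b iff (c implies ((b and e) iff f)))): α-rule — add T (b and (c iff (d or e))), T (not b iff (c implies ((b and e) iff f))).
T (b and (c iff (d or e))): α-rule — add T b, T (c iff (d or e)).
T (not b iff (c implies ((b and e) iff f))): β-rule — branch into T not b, T (c implies ((b and e) iff f))  //  F not b, F (c implies ((b and e) iff f)).
  branch 1 (add T not b, T (c implies ((b and e) iff f))):
    × closes — contains both b and not b.
  branch 2 (add F not b, F (c implies ((b and e) iff f))):
    F (c implies ((b and e) iff f)): α-rule — add T c, F ((b and e) iff f).
    T (c iff (d or e)): β-rule — branch into T c, T (d or e)  //  F c, F (d or e).
      branch 2.1 (add T c, T (d or e)):
        F ((b and e) iff f): β-rule — branch into T (b and e), F f  //  F (b and e), T f.
          branch 2.1.1 (add T (b and e), F f):
            T (b and e): α-rule — add T b, T e.
            T (d or e): β-rule — branch into T d  //  T e.
              branch 2.1.1.1 (add T d):
                × closes — contains both d and not d.
              branch 2.1.1.2 (add T e):
                ○ open, literals {b=true, c=true, d=false, e=true, f=false}.
          branch 2.1.2 (add F (b and e), T f):
            T (d or e): β-rule — branch into T d  //  T e.
              branch 2.1.2.1 (add T d):
                × closes — contains both d and not d.
              branch 2.1.2.2 (add T e):
                F (b and e): β-rule — branch into F b  //  F e.
                  branch 2.1.2.2.1 (add F b):
                    × closes — contains both b and not b.
                  branch 2.1.2.2.2 (add F e):
                    × closes — contains both e and not e.
      branch 2.2 (add F c, F (d or e)):
        × closes — contains both c and not c.
6 branches closed, 1 open.
An open branch gives a countermodel: b=true, c=true, d=false, e=true, f=false (unmentioned atoms arbitrary); under it the original formula is false.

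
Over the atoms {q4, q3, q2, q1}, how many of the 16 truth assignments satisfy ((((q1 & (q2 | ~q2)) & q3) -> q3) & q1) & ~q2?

Initial set: {(((((q1 & (q2 | ~q2)) & q3) -> q3) & q1) & ~q2)}.
(((((q1 & (q2 | ~q2)) & q3) -> q3) & q1) & ~q2): α-rule — add ((((q1 & (q2 | ~q2)) & q3) -> q3) & q1), ~q2.
((((q1 & (q2 | ~q2)) & q3) -> q3) & q1): α-rule — add (((q1 & (q2 | ~q2)) & q3) -> q3), q1.
(((q1 & (q2 | ~q2)) & q3) -> q3): β-rule — branch into ~((q1 & (q2 | ~q2)) & q3)  //  q3.
  branch 1 (add ~((q1 & (q2 | ~q2)) & q3)):
    ~((q1 & (q2 | ~q2)) & q3): β-rule — branch into ~(q1 & (q2 | ~q2))  //  ~q3.
      branch 1.1 (add ~(q1 & (q2 | ~q2))):
        ~(q1 & (q2 | ~q2)): β-rule — branch into ~q1  //  ~(q2 | ~q2).
          branch 1.1.1 (add ~q1):
            × closes — contains both q1 and ~q1.
          branch 1.1.2 (add ~(q2 | ~q2)):
            ~(q2 | ~q2): α-rule — add ~q2, ~~q2.
            × closes — contains both q2 and ~q2.
      branch 1.2 (add ~q3):
        ○ open, literals {q1=T, q2=F, q3=F}.
  branch 2 (add q3):
    ○ open, literals {q1=T, q2=F, q3=T}.
2 branches closed, 2 open.
Each open branch fixes some atoms; the unmentioned ones are free. Counting distinct full assignments: branch {q1=T, q2=F, q3=F} (q4) contributes 2 new; branch {q1=T, q2=F, q3=T} (q4) contributes 2 new. Total: 4.

4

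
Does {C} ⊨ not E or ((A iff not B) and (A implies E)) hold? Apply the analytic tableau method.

No

Initial set: {C; not (not E or ((A iff not B) and (A implies E)))}.
not (not E or ((A iff not B) and (A implies E))): α-rule — add not not E, not ((A iff not B) and (A implies E)).
not ((A iff not B) and (A implies E)): β-rule — branch into not (A iff not B)  //  not (A implies E).
  branch 1 (add not (A iff not B)):
    not (A iff not B): β-rule — branch into A, not not B  //  not A, not B.
      branch 1.1 (add A, not not B):
        ○ open, literals {A=1, B=1, C=1, E=1}.
      branch 1.2 (add not A, not B):
        ○ open, literals {A=0, B=0, C=1, E=1}.
  branch 2 (add not (A implies E)):
    not (A implies E): α-rule — add A, not E.
    × closes — contains both E and not E.
1 branch closed, 2 open.
An open branch gives a countermodel: A=1, B=1, C=1, E=1 (unmentioned atoms arbitrary); the premises hold there but the conclusion fails.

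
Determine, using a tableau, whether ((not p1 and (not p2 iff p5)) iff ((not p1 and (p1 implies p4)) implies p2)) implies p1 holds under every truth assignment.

Not valid

Assume the negation and expand:
Initial set: {not (((not p1 and (not p2 iff p5)) iff ((not p1 and (p1 implies p4)) implies p2)) implies p1)}.
not (((not p1 and (not p2 iff p5)) iff ((not p1 and (p1 implies p4)) implies p2)) implies p1): α-rule — add ((not p1 and (not p2 iff p5)) iff ((not p1 and (p1 implies p4)) implies p2)), not p1.
((not p1 and (not p2 iff p5)) iff ((not p1 and (p1 implies p4)) implies p2)): β-rule — branch into (not p1 and (not p2 iff p5)), ((not p1 and (p1 implies p4)) implies p2)  //  not (not p1 and (not p2 iff p5)), not ((not p1 and (p1 implies p4)) implies p2).
  branch 1 (add (not p1 and (not p2 iff p5)), ((not p1 and (p1 implies p4)) implies p2)):
    (not p1 and (not p2 iff p5)): α-rule — add not p1, (not p2 iff p5).
    ((not p1 and (p1 implies p4)) implies p2): β-rule — branch into not (not p1 and (p1 implies p4))  //  p2.
      branch 1.1 (add not (not p1 and (p1 implies p4))):
        (not p2 iff p5): β-rule — branch into not p2, p5  //  not not p2, not p5.
          branch 1.1.1 (add not p2, p5):
            not (not p1 and (p1 implies p4)): β-rule — branch into not not p1  //  not (p1 implies p4).
              branch 1.1.1.1 (add not not p1):
                × closes — contains both p1 and not p1.
              branch 1.1.1.2 (add not (p1 implies p4)):
                not (p1 implies p4): α-rule — add p1, not p4.
                × closes — contains both p1 and not p1.
          branch 1.1.2 (add not not p2, not p5):
            not (not p1 and (p1 implies p4)): β-rule — branch into not not p1  //  not (p1 implies p4).
              branch 1.1.2.1 (add not not p1):
                × closes — contains both p1 and not p1.
              branch 1.1.2.2 (add not (p1 implies p4)):
                not (p1 implies p4): α-rule — add p1, not p4.
                × closes — contains both p1 and not p1.
      branch 1.2 (add p2):
        (not p2 iff p5): β-rule — branch into not p2, p5  //  not not p2, not p5.
          branch 1.2.1 (add not p2, p5):
            × closes — contains both p2 and not p2.
          branch 1.2.2 (add not not p2, not p5):
            ○ open, literals {p1=0, p2=1, p5=0}.
  branch 2 (add not (not p1 and (not p2 iff p5)), not ((not p1 and (p1 implies p4)) implies p2)):
    not ((not p1 and (p1 implies p4)) implies p2): α-rule — add (not p1 and (p1 implies p4)), not p2.
    (not p1 and (p1 implies p4)): α-rule — add not p1, (p1 implies p4).
    not (not p1 and (not p2 iff p5)): β-rule — branch into not not p1  //  not (not p2 iff p5).
      branch 2.1 (add not not p1):
        × closes — contains both p1 and not p1.
      branch 2.2 (add not (not p2 iff p5)):
        (p1 implies p4): β-rule — branch into not p1  //  p4.
          branch 2.2.1 (add not p1):
            not (not p2 iff p5): β-rule — branch into not p2, not p5  //  not not p2, p5.
              branch 2.2.1.1 (add not p2, not p5):
                ○ open, literals {p1=0, p2=0, p5=0}.
              branch 2.2.1.2 (add not not p2, p5):
                × closes — contains both p2 and not p2.
          branch 2.2.2 (add p4):
            not (not p2 iff p5): β-rule — branch into not p2, not p5  //  not not p2, p5.
              branch 2.2.2.1 (add not p2, not p5):
                ○ open, literals {p1=0, p2=0, p4=1, p5=0}.
              branch 2.2.2.2 (add not not p2, p5):
                × closes — contains both p2 and not p2.
8 branches closed, 3 open.
An open branch gives a countermodel: p1=0, p2=1, p5=0 (unmentioned atoms arbitrary); under it the original formula is false.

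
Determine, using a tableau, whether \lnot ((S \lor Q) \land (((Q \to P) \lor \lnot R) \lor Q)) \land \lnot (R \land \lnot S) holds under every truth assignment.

Assume the negation and expand:
Initial set: {\lnot (\lnot ((S \lor Q) \land (((Q \to P) \lor \lnot R) \lor Q)) \land \lnot (R \land \lnot S))}.
\lnot (\lnot ((S \lor Q) \land (((Q \to P) \lor \lnot R) \lor Q)) \land \lnot (R \land \lnot S)): β-rule — branch into \lnot \lnot ((S \lor Q) \land (((Q \to P) \lor \lnot R) \lor Q))  //  \lnot \lnot (R \land \lnot S).
  branch 1 (add \lnot \lnot ((S \lor Q) \land (((Q \to P) \lor \lnot R) \lor Q))):
    \lnot \lnot ((S \lor Q) \land (((Q \to P) \lor \lnot R) \lor Q)): α-rule — add (S \lor Q), (((Q \to P) \lor \lnot R) \lor Q).
    (S \lor Q): β-rule — branch into S  //  Q.
      branch 1.1 (add S):
        (((Q \to P) \lor \lnot R) \lor Q): β-rule — branch into ((Q \to P) \lor \lnot R)  //  Q.
          branch 1.1.1 (add ((Q \to P) \lor \lnot R)):
            ((Q \to P) \lor \lnot R): β-rule — branch into (Q \to P)  //  \lnot R.
              branch 1.1.1.1 (add (Q \to P)):
                (Q \to P): β-rule — branch into \lnot Q  //  P.
                  branch 1.1.1.1.1 (add \lnot Q):
                    ○ open, literals {Q=false, S=true}.
                  branch 1.1.1.1.2 (add P):
                    ○ open, literals {P=true, S=true}.
              branch 1.1.1.2 (add \lnot R):
                ○ open, literals {R=false, S=true}.
          branch 1.1.2 (add Q):
            ○ open, literals {Q=true, S=true}.
      branch 1.2 (add Q):
        (((Q \to P) \lor \lnot R) \lor Q): β-rule — branch into ((Q \to P) \lor \lnot R)  //  Q.
          branch 1.2.1 (add ((Q \to P) \lor \lnot R)):
            ((Q \to P) \lor \lnot R): β-rule — branch into (Q \to P)  //  \lnot R.
              branch 1.2.1.1 (add (Q \to P)):
                (Q \to P): β-rule — branch into \lnot Q  //  P.
                  branch 1.2.1.1.1 (add \lnot Q):
                    × closes — contains both Q and \lnot Q.
                  branch 1.2.1.1.2 (add P):
                    ○ open, literals {P=true, Q=true}.
              branch 1.2.1.2 (add \lnot R):
                ○ open, literals {Q=true, R=false}.
          branch 1.2.2 (add Q):
            ○ open, literals {Q=true}.
  branch 2 (add \lnot \lnot (R \land \lnot S)):
    \lnot \lnot (R \land \lnot S): α-rule — add R, \lnot S.
    ○ open, literals {R=true, S=false}.
1 branch closed, 8 open.
An open branch gives a countermodel: Q=false, S=true (unmentioned atoms arbitrary); under it the original formula is false.

Not valid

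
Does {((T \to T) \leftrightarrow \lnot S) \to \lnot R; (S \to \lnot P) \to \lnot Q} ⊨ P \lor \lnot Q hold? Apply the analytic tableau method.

Yes

Initial set: {T (((T \to T) \leftrightarrow \lnot S) \to \lnot R); T ((S \to \lnot P) \to \lnot Q); F (P \lor \lnot Q)}.
F (P \lor \lnot Q): α-rule — add F P, F \lnot Q.
T (((T \to T) \leftrightarrow \lnot S) \to \lnot R): β-rule — branch into F ((T \to T) \leftrightarrow \lnot S)  //  T \lnot R.
  branch 1 (add F ((T \to T) \leftrightarrow \lnot S)):
    T ((S \to \lnot P) \to \lnot Q): β-rule — branch into F (S \to \lnot P)  //  T \lnot Q.
      branch 1.1 (add F (S \to \lnot P)):
        F (S \to \lnot P): α-rule — add T S, F \lnot P.
        × closes — contains both P and \lnot P.
      branch 1.2 (add T \lnot Q):
        × closes — contains both Q and \lnot Q.
  branch 2 (add T \lnot R):
    T ((S \to \lnot P) \to \lnot Q): β-rule — branch into F (S \to \lnot P)  //  T \lnot Q.
      branch 2.1 (add F (S \to \lnot P)):
        F (S \to \lnot P): α-rule — add T S, F \lnot P.
        × closes — contains both P and \lnot P.
      branch 2.2 (add T \lnot Q):
        × closes — contains both Q and \lnot Q.
All 4 branches close.
Every branch closed, so the premises entail the conclusion.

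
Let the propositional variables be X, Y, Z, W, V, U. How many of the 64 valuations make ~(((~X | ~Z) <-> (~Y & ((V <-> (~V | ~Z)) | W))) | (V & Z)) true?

28

Initial set: {T ~(((~X | ~Z) <-> (~Y & ((V <-> (~V | ~Z)) | W))) | (V & Z))}.
T ~(((~X | ~Z) <-> (~Y & ((V <-> (~V | ~Z)) | W))) | (V & Z)): α-rule — add F ((~X | ~Z) <-> (~Y & ((V <-> (~V | ~Z)) | W))), F (V & Z).
F ((~X | ~Z) <-> (~Y & ((V <-> (~V | ~Z)) | W))): β-rule — branch into T (~X | ~Z), F (~Y & ((V <-> (~V | ~Z)) | W))  //  F (~X | ~Z), T (~Y & ((V <-> (~V | ~Z)) | W)).
  branch 1 (add T (~X | ~Z), F (~Y & ((V <-> (~V | ~Z)) | W))):
    F (V & Z): β-rule — branch into F V  //  F Z.
      branch 1.1 (add F V):
        T (~X | ~Z): β-rule — branch into T ~X  //  T ~Z.
          branch 1.1.1 (add T ~X):
            F (~Y & ((V <-> (~V | ~Z)) | W)): β-rule — branch into F ~Y  //  F ((V <-> (~V | ~Z)) | W).
              branch 1.1.1.1 (add F ~Y):
                ○ open, literals {V=F, X=F, Y=T}.
              branch 1.1.1.2 (add F ((V <-> (~V | ~Z)) | W)):
                F ((V <-> (~V | ~Z)) | W): α-rule — add F (V <-> (~V | ~Z)), F W.
                F (V <-> (~V | ~Z)): β-rule — branch into T V, F (~V | ~Z)  //  F V, T (~V | ~Z).
                  branch 1.1.1.2.1 (add T V, F (~V | ~Z)):
                    × closes — contains both V and ~V.
                  branch 1.1.1.2.2 (add F V, T (~V | ~Z)):
                    T (~V | ~Z): β-rule — branch into T ~V  //  T ~Z.
                      branch 1.1.1.2.2.1 (add T ~V):
                        ○ open, literals {V=F, W=F, X=F}.
                      branch 1.1.1.2.2.2 (add T ~Z):
                        ○ open, literals {V=F, W=F, X=F, Z=F}.
          branch 1.1.2 (add T ~Z):
            F (~Y & ((V <-> (~V | ~Z)) | W)): β-rule — branch into F ~Y  //  F ((V <-> (~V | ~Z)) | W).
              branch 1.1.2.1 (add F ~Y):
                ○ open, literals {V=F, Y=T, Z=F}.
              branch 1.1.2.2 (add F ((V <-> (~V | ~Z)) | W)):
                F ((V <-> (~V | ~Z)) | W): α-rule — add F (V <-> (~V | ~Z)), F W.
                F (V <-> (~V | ~Z)): β-rule — branch into T V, F (~V | ~Z)  //  F V, T (~V | ~Z).
                  branch 1.1.2.2.1 (add T V, F (~V | ~Z)):
                    × closes — contains both V and ~V.
                  branch 1.1.2.2.2 (add F V, T (~V | ~Z)):
                    T (~V | ~Z): β-rule — branch into T ~V  //  T ~Z.
                      branch 1.1.2.2.2.1 (add T ~V):
                        ○ open, literals {V=F, W=F, Z=F}.
                      branch 1.1.2.2.2.2 (add T ~Z):
                        ○ open, literals {V=F, W=F, Z=F}.
      branch 1.2 (add F Z):
        T (~X | ~Z): β-rule — branch into T ~X  //  T ~Z.
          branch 1.2.1 (add T ~X):
            F (~Y & ((V <-> (~V | ~Z)) | W)): β-rule — branch into F ~Y  //  F ((V <-> (~V | ~Z)) | W).
              branch 1.2.1.1 (add F ~Y):
                ○ open, literals {X=F, Y=T, Z=F}.
              branch 1.2.1.2 (add F ((V <-> (~V | ~Z)) | W)):
                F ((V <-> (~V | ~Z)) | W): α-rule — add F (V <-> (~V | ~Z)), F W.
                F (V <-> (~V | ~Z)): β-rule — branch into T V, F (~V | ~Z)  //  F V, T (~V | ~Z).
                  branch 1.2.1.2.1 (add T V, F (~V | ~Z)):
                    F (~V | ~Z): α-rule — add F ~V, F ~Z.
                    × closes — contains both Z and ~Z.
                  branch 1.2.1.2.2 (add F V, T (~V | ~Z)):
                    T (~V | ~Z): β-rule — branch into T ~V  //  T ~Z.
                      branch 1.2.1.2.2.1 (add T ~V):
                        ○ open, literals {V=F, W=F, X=F, Z=F}.
                      branch 1.2.1.2.2.2 (add T ~Z):
                        ○ open, literals {V=F, W=F, X=F, Z=F}.
          branch 1.2.2 (add T ~Z):
            F (~Y & ((V <-> (~V | ~Z)) | W)): β-rule — branch into F ~Y  //  F ((V <-> (~V | ~Z)) | W).
              branch 1.2.2.1 (add F ~Y):
                ○ open, literals {Y=T, Z=F}.
              branch 1.2.2.2 (add F ((V <-> (~V | ~Z)) | W)):
                F ((V <-> (~V | ~Z)) | W): α-rule — add F (V <-> (~V | ~Z)), F W.
                F (V <-> (~V | ~Z)): β-rule — branch into T V, F (~V | ~Z)  //  F V, T (~V | ~Z).
                  branch 1.2.2.2.1 (add T V, F (~V | ~Z)):
                    F (~V | ~Z): α-rule — add F ~V, F ~Z.
                    × closes — contains both Z and ~Z.
                  branch 1.2.2.2.2 (add F V, T (~V | ~Z)):
                    T (~V | ~Z): β-rule — branch into T ~V  //  T ~Z.
                      branch 1.2.2.2.2.1 (add T ~V):
                        ○ open, literals {V=F, W=F, Z=F}.
                      branch 1.2.2.2.2.2 (add T ~Z):
                        ○ open, literals {V=F, W=F, Z=F}.
  branch 2 (add F (~X | ~Z), T (~Y & ((V <-> (~V | ~Z)) | W))):
    F (~X | ~Z): α-rule — add F ~X, F ~Z.
    T (~Y & ((V <-> (~V | ~Z)) | W)): α-rule — add T ~Y, T ((V <-> (~V | ~Z)) | W).
    F (V & Z): β-rule — branch into F V  //  F Z.
      branch 2.1 (add F V):
        T ((V <-> (~V | ~Z)) | W): β-rule — branch into T (V <-> (~V | ~Z))  //  T W.
          branch 2.1.1 (add T (V <-> (~V | ~Z))):
            T (V <-> (~V | ~Z)): β-rule — branch into T V, T (~V | ~Z)  //  F V, F (~V | ~Z).
              branch 2.1.1.1 (add T V, T (~V | ~Z)):
                × closes — contains both V and ~V.
              branch 2.1.1.2 (add F V, F (~V | ~Z)):
                F (~V | ~Z): α-rule — add F ~V, F ~Z.
                × closes — contains both V and ~V.
          branch 2.1.2 (add T W):
            ○ open, literals {V=F, W=T, X=T, Y=F, Z=T}.
      branch 2.2 (add F Z):
        × closes — contains both Z and ~Z.
7 branches closed, 13 open.
Each open branch fixes some atoms; the unmentioned ones are free. Counting distinct full assignments: branch {V=F, X=F, Y=T} (Z, W, U) contributes 8 new; branch {V=F, W=F, X=F} (Y, Z, U) contributes 4 new; branch {V=F, W=F, X=F, Z=F} (Y, U) contributes 0 new; branch {V=F, Y=T, Z=F} (X, W, U) contributes 4 new; branch {V=F, W=F, Z=F} (X, Y, U) contributes 2 new; branch {V=F, W=F, Z=F} (X, Y, U) contributes 0 new; branch {X=F, Y=T, Z=F} (W, V, U) contributes 4 new; branch {V=F, W=F, X=F, Z=F} (Y, U) contributes 0 new; branch {V=F, W=F, X=F, Z=F} (Y, U) contributes 0 new; branch {Y=T, Z=F} (X, W, V, U) contributes 4 new; branch {V=F, W=F, Z=F} (X, Y, U) contributes 0 new; branch {V=F, W=F, Z=F} (X, Y, U) contributes 0 new; branch {V=F, W=T, X=T, Y=F, Z=T} (U) contributes 2 new. Total: 28.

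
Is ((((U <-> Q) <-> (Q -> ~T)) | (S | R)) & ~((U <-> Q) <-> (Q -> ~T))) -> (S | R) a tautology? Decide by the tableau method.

Assume the negation and expand:
Initial set: {~(((((U <-> Q) <-> (Q -> ~T)) | (S | R)) & ~((U <-> Q) <-> (Q -> ~T))) -> (S | R))}.
~(((((U <-> Q) <-> (Q -> ~T)) | (S | R)) & ~((U <-> Q) <-> (Q -> ~T))) -> (S | R)): α-rule — add ((((U <-> Q) <-> (Q -> ~T)) | (S | R)) & ~((U <-> Q) <-> (Q -> ~T))), ~(S | R).
((((U <-> Q) <-> (Q -> ~T)) | (S | R)) & ~((U <-> Q) <-> (Q -> ~T))): α-rule — add (((U <-> Q) <-> (Q -> ~T)) | (S | R)), ~((U <-> Q) <-> (Q -> ~T)).
~(S | R): α-rule — add ~S, ~R.
(((U <-> Q) <-> (Q -> ~T)) | (S | R)): β-rule — branch into ((U <-> Q) <-> (Q -> ~T))  //  (S | R).
  branch 1 (add ((U <-> Q) <-> (Q -> ~T))):
    ~((U <-> Q) <-> (Q -> ~T)): β-rule — branch into (U <-> Q), ~(Q -> ~T)  //  ~(U <-> Q), (Q -> ~T).
      branch 1.1 (add (U <-> Q), ~(Q -> ~T)):
        ~(Q -> ~T): α-rule — add Q, ~~T.
        ((U <-> Q) <-> (Q -> ~T)): β-rule — branch into (U <-> Q), (Q -> ~T)  //  ~(U <-> Q), ~(Q -> ~T).
          branch 1.1.1 (add (U <-> Q), (Q -> ~T)):
            (U <-> Q): β-rule — branch into U, Q  //  ~U, ~Q.
              branch 1.1.1.1 (add U, Q):
                (U <-> Q): β-rule — branch into U, Q  //  ~U, ~Q.
                  branch 1.1.1.1.1 (add U, Q):
                    (Q -> ~T): β-rule — branch into ~Q  //  ~T.
                      branch 1.1.1.1.1.1 (add ~Q):
                        × closes — contains both Q and ~Q.
                      branch 1.1.1.1.1.2 (add ~T):
                        × closes — contains both T and ~T.
                  branch 1.1.1.1.2 (add ~U, ~Q):
                    × closes — contains both U and ~U.
              branch 1.1.1.2 (add ~U, ~Q):
                × closes — contains both Q and ~Q.
          branch 1.1.2 (add ~(U <-> Q), ~(Q -> ~T)):
            ~(Q -> ~T): α-rule — add Q, ~~T.
            (U <-> Q): β-rule — branch into U, Q  //  ~U, ~Q.
              branch 1.1.2.1 (add U, Q):
                ~(U <-> Q): β-rule — branch into U, ~Q  //  ~U, Q.
                  branch 1.1.2.1.1 (add U, ~Q):
                    × closes — contains both Q and ~Q.
                  branch 1.1.2.1.2 (add ~U, Q):
                    × closes — contains both U and ~U.
              branch 1.1.2.2 (add ~U, ~Q):
                × closes — contains both Q and ~Q.
      branch 1.2 (add ~(U <-> Q), (Q -> ~T)):
        ((U <-> Q) <-> (Q -> ~T)): β-rule — branch into (U <-> Q), (Q -> ~T)  //  ~(U <-> Q), ~(Q -> ~T).
          branch 1.2.1 (add (U <-> Q), (Q -> ~T)):
            ~(U <-> Q): β-rule — branch into U, ~Q  //  ~U, Q.
              branch 1.2.1.1 (add U, ~Q):
                (Q -> ~T): β-rule — branch into ~Q  //  ~T.
                  branch 1.2.1.1.1 (add ~Q):
                    (U <-> Q): β-rule — branch into U, Q  //  ~U, ~Q.
                      branch 1.2.1.1.1.1 (add U, Q):
                        × closes — contains both Q and ~Q.
                      branch 1.2.1.1.1.2 (add ~U, ~Q):
                        × closes — contains both U and ~U.
                  branch 1.2.1.1.2 (add ~T):
                    (U <-> Q): β-rule — branch into U, Q  //  ~U, ~Q.
                      branch 1.2.1.1.2.1 (add U, Q):
                        × closes — contains both Q and ~Q.
                      branch 1.2.1.1.2.2 (add ~U, ~Q):
                        × closes — contains both U and ~U.
              branch 1.2.1.2 (add ~U, Q):
                (Q -> ~T): β-rule — branch into ~Q  //  ~T.
                  branch 1.2.1.2.1 (add ~Q):
                    × closes — contains both Q and ~Q.
                  branch 1.2.1.2.2 (add ~T):
                    (U <-> Q): β-rule — branch into U, Q  //  ~U, ~Q.
                      branch 1.2.1.2.2.1 (add U, Q):
                        × closes — contains both U and ~U.
                      branch 1.2.1.2.2.2 (add ~U, ~Q):
                        × closes — contains both Q and ~Q.
          branch 1.2.2 (add ~(U <-> Q), ~(Q -> ~T)):
            ~(Q -> ~T): α-rule — add Q, ~~T.
            ~(U <-> Q): β-rule — branch into U, ~Q  //  ~U, Q.
              branch 1.2.2.1 (add U, ~Q):
                × closes — contains both Q and ~Q.
              branch 1.2.2.2 (add ~U, Q):
                (Q -> ~T): β-rule — branch into ~Q  //  ~T.
                  branch 1.2.2.2.1 (add ~Q):
                    × closes — contains both Q and ~Q.
                  branch 1.2.2.2.2 (add ~T):
                    × closes — contains both T and ~T.
  branch 2 (add (S | R)):
    ~((U <-> Q) <-> (Q -> ~T)): β-rule — branch into (U <-> Q), ~(Q -> ~T)  //  ~(U <-> Q), (Q -> ~T).
      branch 2.1 (add (U <-> Q), ~(Q -> ~T)):
        ~(Q -> ~T): α-rule — add Q, ~~T.
        (S | R): β-rule — branch into S  //  R.
          branch 2.1.1 (add S):
            × closes — contains both S and ~S.
          branch 2.1.2 (add R):
            × closes — contains both R and ~R.
      branch 2.2 (add ~(U <-> Q), (Q -> ~T)):
        (S | R): β-rule — branch into S  //  R.
          branch 2.2.1 (add S):
            × closes — contains both S and ~S.
          branch 2.2.2 (add R):
            × closes — contains both R and ~R.
All 21 branches close.
Every branch closed, so the negation is unsatisfiable and the formula is valid.

Valid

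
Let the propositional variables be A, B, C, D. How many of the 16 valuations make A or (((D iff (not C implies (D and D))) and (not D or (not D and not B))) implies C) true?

Initial set: {T (A or (((D iff (not C implies (D and D))) and (not D or (not D and not B))) implies C))}.
T (A or (((D iff (not C implies (D and D))) and (not D or (not D and not B))) implies C)): β-rule — branch into T A  //  T (((D iff (not C implies (D and D))) and (not D or (not D and not B))) implies C).
  branch 1 (add T A):
    ○ open, literals {A=true}.
  branch 2 (add T (((D iff (not C implies (D and D))) and (not D or (not D and not B))) implies C)):
    T (((D iff (not C implies (D and D))) and (not D or (not D and not B))) implies C): β-rule — branch into F ((D iff (not C implies (D and D))) and (not D or (not D and not B)))  //  T C.
      branch 2.1 (add F ((D iff (not C implies (D and D))) and (not D or (not D and not B)))):
        F ((D iff (not C implies (D and D))) and (not D or (not D and not B))): β-rule — branch into F (D iff (not C implies (D and D)))  //  F (not D or (not D and not B)).
          branch 2.1.1 (add F (D iff (not C implies (D and D)))):
            F (D iff (not C implies (D and D))): β-rule — branch into T D, F (not C implies (D and D))  //  F D, T (not C implies (D and D)).
              branch 2.1.1.1 (add T D, F (not C implies (D and D))):
                F (not C implies (D and D)): α-rule — add T not C, F (D and D).
                F (D and D): β-rule — branch into F D  //  F D.
                  branch 2.1.1.1.1 (add F D):
                    × closes — contains both D and not D.
                  branch 2.1.1.1.2 (add F D):
                    × closes — contains both D and not D.
              branch 2.1.1.2 (add F D, T (not C implies (D and D))):
                T (not C implies (D and D)): β-rule — branch into F not C  //  T (D and D).
                  branch 2.1.1.2.1 (add F not C):
                    ○ open, literals {C=true, D=false}.
                  branch 2.1.1.2.2 (add T (D and D)):
                    T (D and D): α-rule — add T D, T D.
                    × closes — contains both D and not D.
          branch 2.1.2 (add F (not D or (not D and not B))):
            F (not D or (not D and not B)): α-rule — add F not D, F (not D and not B).
            F (not D and not B): β-rule — branch into F not D  //  F not B.
              branch 2.1.2.1 (add F not D):
                ○ open, literals {D=true}.
              branch 2.1.2.2 (add F not B):
                ○ open, literals {B=true, D=true}.
      branch 2.2 (add T C):
        ○ open, literals {C=true}.
3 branches closed, 5 open.
Each open branch fixes some atoms; the unmentioned ones are free. Counting distinct full assignments: branch {A=true} (B, C, D) contributes 8 new; branch {C=true, D=false} (A, B) contributes 2 new; branch {D=true} (A, B, C) contributes 4 new; branch {B=true, D=true} (A, C) contributes 0 new; branch {C=true} (A, B, D) contributes 0 new. Total: 14.

14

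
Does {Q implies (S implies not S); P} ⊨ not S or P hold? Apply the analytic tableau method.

Initial set: {(Q implies (S implies not S)); P; not (not S or P)}.
not (not S or P): α-rule — add not not S, not P.
× closes — contains both P and not P.
All 1 branch closes.
Every branch closed, so the premises entail the conclusion.

Yes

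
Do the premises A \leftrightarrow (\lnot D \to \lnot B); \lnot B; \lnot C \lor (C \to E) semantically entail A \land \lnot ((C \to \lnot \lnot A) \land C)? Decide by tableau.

No

Initial set: {(A \leftrightarrow (\lnot D \to \lnot B)); \lnot B; (\lnot C \lor (C \to E)); \lnot (A \land \lnot ((C \to \lnot \lnot A) \land C))}.
(A \leftrightarrow (\lnot D \to \lnot B)): β-rule — branch into A, (\lnot D \to \lnot B)  //  \lnot A, \lnot (\lnot D \to \lnot B).
  branch 1 (add A, (\lnot D \to \lnot B)):
    (\lnot C \lor (C \to E)): β-rule — branch into \lnot C  //  (C \to E).
      branch 1.1 (add \lnot C):
        \lnot (A \land \lnot ((C \to \lnot \lnot A) \land C)): β-rule — branch into \lnot A  //  \lnot \lnot ((C \to \lnot \lnot A) \land C).
          branch 1.1.1 (add \lnot A):
            × closes — contains both A and \lnot A.
          branch 1.1.2 (add \lnot \lnot ((C \to \lnot \lnot A) \land C)):
            \lnot \lnot ((C \to \lnot \lnot A) \land C): α-rule — add (C \to \lnot \lnot A), C.
            × closes — contains both C and \lnot C.
      branch 1.2 (add (C \to E)):
        \lnot (A \land \lnot ((C \to \lnot \lnot A) \land C)): β-rule — branch into \lnot A  //  \lnot \lnot ((C \to \lnot \lnot A) \land C).
          branch 1.2.1 (add \lnot A):
            × closes — contains both A and \lnot A.
          branch 1.2.2 (add \lnot \lnot ((C \to \lnot \lnot A) \land C)):
            \lnot \lnot ((C \to \lnot \lnot A) \land C): α-rule — add (C \to \lnot \lnot A), C.
            (\lnot D \to \lnot B): β-rule — branch into \lnot \lnot D  //  \lnot B.
              branch 1.2.2.1 (add \lnot \lnot D):
                (C \to E): β-rule — branch into \lnot C  //  E.
                  branch 1.2.2.1.1 (add \lnot C):
                    × closes — contains both C and \lnot C.
                  branch 1.2.2.1.2 (add E):
                    (C \to \lnot \lnot A): β-rule — branch into \lnot C  //  \lnot \lnot A.
                      branch 1.2.2.1.2.1 (add \lnot C):
                        × closes — contains both C and \lnot C.
                      branch 1.2.2.1.2.2 (add \lnot \lnot A):
                        \lnot \lnot A: drop double negation, giving A.
                        ○ open, literals {A=T, B=F, C=T, D=T, E=T}.
              branch 1.2.2.2 (add \lnot B):
                (C \to E): β-rule — branch into \lnot C  //  E.
                  branch 1.2.2.2.1 (add \lnot C):
                    × closes — contains both C and \lnot C.
                  branch 1.2.2.2.2 (add E):
                    (C \to \lnot \lnot A): β-rule — branch into \lnot C  //  \lnot \lnot A.
                      branch 1.2.2.2.2.1 (add \lnot C):
                        × closes — contains both C and \lnot C.
                      branch 1.2.2.2.2.2 (add \lnot \lnot A):
                        \lnot \lnot A: drop double negation, giving A.
                        ○ open, literals {A=T, B=F, C=T, E=T}.
  branch 2 (add \lnot A, \lnot (\lnot D \to \lnot B)):
    \lnot (\lnot D \to \lnot B): α-rule — add \lnot D, \lnot \lnot B.
    × closes — contains both B and \lnot B.
8 branches closed, 2 open.
An open branch gives a countermodel: A=T, B=F, C=T, D=T, E=T (unmentioned atoms arbitrary); the premises hold there but the conclusion fails.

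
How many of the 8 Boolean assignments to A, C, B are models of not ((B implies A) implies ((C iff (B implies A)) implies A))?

1

Initial set: {not ((B implies A) implies ((C iff (B implies A)) implies A))}.
not ((B implies A) implies ((C iff (B implies A)) implies A)): α-rule — add (B implies A), not ((C iff (B implies A)) implies A).
not ((C iff (B implies A)) implies A): α-rule — add (C iff (B implies A)), not A.
(B implies A): β-rule — branch into not B  //  A.
  branch 1 (add not B):
    (C iff (B implies A)): β-rule — branch into C, (B implies A)  //  not C, not (B implies A).
      branch 1.1 (add C, (B implies A)):
        (B implies A): β-rule — branch into not B  //  A.
          branch 1.1.1 (add not B):
            ○ open, literals {A=F, B=F, C=T}.
          branch 1.1.2 (add A):
            × closes — contains both A and not A.
      branch 1.2 (add not C, not (B implies A)):
        not (B implies A): α-rule — add B, not A.
        × closes — contains both B and not B.
  branch 2 (add A):
    × closes — contains both A and not A.
3 branches closed, 1 open.
Each open branch fixes some atoms; the unmentioned ones are free. Counting distinct full assignments: branch {A=F, B=F, C=T} (none free) contributes 1 new. Total: 1.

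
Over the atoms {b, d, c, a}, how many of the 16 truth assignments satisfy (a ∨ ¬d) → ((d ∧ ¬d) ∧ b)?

4

Initial set: {((a ∨ ¬d) → ((d ∧ ¬d) ∧ b))}.
((a ∨ ¬d) → ((d ∧ ¬d) ∧ b)): β-rule — branch into ¬(a ∨ ¬d)  //  ((d ∧ ¬d) ∧ b).
  branch 1 (add ¬(a ∨ ¬d)):
    ¬(a ∨ ¬d): α-rule — add ¬a, ¬¬d.
    ○ open, literals {a=F, d=T}.
  branch 2 (add ((d ∧ ¬d) ∧ b)):
    ((d ∧ ¬d) ∧ b): α-rule — add (d ∧ ¬d), b.
    (d ∧ ¬d): α-rule — add d, ¬d.
    × closes — contains both d and ¬d.
1 branch closed, 1 open.
Each open branch fixes some atoms; the unmentioned ones are free. Counting distinct full assignments: branch {a=F, d=T} (b, c) contributes 4 new. Total: 4.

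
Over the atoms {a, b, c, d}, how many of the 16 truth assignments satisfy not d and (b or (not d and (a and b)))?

Initial set: {T (not d and (b or (not d and (a and b))))}.
T (not d and (b or (not d and (a and b)))): α-rule — add T not d, T (b or (not d and (a and b))).
T (b or (not d and (a and b))): β-rule — branch into T b  //  T (not d and (a and b)).
  branch 1 (add T b):
    ○ open, literals {b=T, d=F}.
  branch 2 (add T (not d and (a and b))):
    T (not d and (a and b)): α-rule — add T not d, T (a and b).
    T (a and b): α-rule — add T a, T b.
    ○ open, literals {a=T, b=T, d=F}.
0 branches closed, 2 open.
Each open branch fixes some atoms; the unmentioned ones are free. Counting distinct full assignments: branch {b=T, d=F} (a, c) contributes 4 new; branch {a=T, b=T, d=F} (c) contributes 0 new. Total: 4.

4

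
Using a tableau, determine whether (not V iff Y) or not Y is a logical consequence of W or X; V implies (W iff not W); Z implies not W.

Yes

Initial set: {(W or X); (V implies (W iff not W)); (Z implies not W); not ((not V iff Y) or not Y)}.
not ((not V iff Y) or not Y): α-rule — add not (not V iff Y), not not Y.
(W or X): β-rule — branch into W  //  X.
  branch 1 (add W):
    (V implies (W iff not W)): β-rule — branch into not V  //  (W iff not W).
      branch 1.1 (add not V):
        (Z implies not W): β-rule — branch into not Z  //  not W.
          branch 1.1.1 (add not Z):
            not (not V iff Y): β-rule — branch into not V, not Y  //  not not V, Y.
              branch 1.1.1.1 (add not V, not Y):
                × closes — contains both Y and not Y.
              branch 1.1.1.2 (add not not V, Y):
                × closes — contains both V and not V.
          branch 1.1.2 (add not W):
            × closes — contains both W and not W.
      branch 1.2 (add (W iff not W)):
        (Z implies not W): β-rule — branch into not Z  //  not W.
          branch 1.2.1 (add not Z):
            not (not V iff Y): β-rule — branch into not V, not Y  //  not not V, Y.
              branch 1.2.1.1 (add not V, not Y):
                × closes — contains both Y and not Y.
              branch 1.2.1.2 (add not not V, Y):
                (W iff not W): β-rule — branch into W, not W  //  not W, not not W.
                  branch 1.2.1.2.1 (add W, not W):
                    × closes — contains both W and not W.
                  branch 1.2.1.2.2 (add not W, not not W):
                    × closes — contains both W and not W.
          branch 1.2.2 (add not W):
            × closes — contains both W and not W.
  branch 2 (add X):
    (V implies (W iff not W)): β-rule — branch into not V  //  (W iff not W).
      branch 2.1 (add not V):
        (Z implies not W): β-rule — branch into not Z  //  not W.
          branch 2.1.1 (add not Z):
            not (not V iff Y): β-rule — branch into not V, not Y  //  not not V, Y.
              branch 2.1.1.1 (add not V, not Y):
                × closes — contains both Y and not Y.
              branch 2.1.1.2 (add not not V, Y):
                × closes — contains both V and not V.
          branch 2.1.2 (add not W):
            not (not V iff Y): β-rule — branch into not V, not Y  //  not not V, Y.
              branch 2.1.2.1 (add not V, not Y):
                × closes — contains both Y and not Y.
              branch 2.1.2.2 (add not not V, Y):
                × closes — contains both V and not V.
      branch 2.2 (add (W iff not W)):
        (Z implies not W): β-rule — branch into not Z  //  not W.
          branch 2.2.1 (add not Z):
            not (not V iff Y): β-rule — branch into not V, not Y  //  not not V, Y.
              branch 2.2.1.1 (add not V, not Y):
                × closes — contains both Y and not Y.
              branch 2.2.1.2 (add not not V, Y):
                (W iff not W): β-rule — branch into W, not W  //  not W, not not W.
                  branch 2.2.1.2.1 (add W, not W):
                    × closes — contains both W and not W.
                  branch 2.2.1.2.2 (add not W, not not W):
                    × closes — contains both W and not W.
          branch 2.2.2 (add not W):
            not (not V iff Y): β-rule — branch into not V, not Y  //  not not V, Y.
              branch 2.2.2.1 (add not V, not Y):
                × closes — contains both Y and not Y.
              branch 2.2.2.2 (add not not V, Y):
                (W iff not W): β-rule — branch into W, not W  //  not W, not not W.
                  branch 2.2.2.2.1 (add W, not W):
                    × closes — contains both W and not W.
                  branch 2.2.2.2.2 (add not W, not not W):
                    × closes — contains both W and not W.
All 17 branches close.
Every branch closed, so the premises entail the conclusion.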